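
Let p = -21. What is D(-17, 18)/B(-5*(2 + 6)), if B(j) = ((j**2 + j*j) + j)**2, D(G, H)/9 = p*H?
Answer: -1701/4992800 ≈ -0.00034069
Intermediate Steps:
D(G, H) = -189*H (D(G, H) = 9*(-21*H) = -189*H)
B(j) = (j + 2*j**2)**2 (B(j) = ((j**2 + j**2) + j)**2 = (2*j**2 + j)**2 = (j + 2*j**2)**2)
D(-17, 18)/B(-5*(2 + 6)) = (-189*18)/(((-5*(2 + 6))**2*(1 + 2*(-5*(2 + 6)))**2)) = -3402*1/(1600*(1 + 2*(-5*8))**2) = -3402*1/(1600*(1 + 2*(-40))**2) = -3402*1/(1600*(1 - 80)**2) = -3402/(1600*(-79)**2) = -3402/(1600*6241) = -3402/9985600 = -3402*1/9985600 = -1701/4992800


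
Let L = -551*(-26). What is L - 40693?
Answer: -26367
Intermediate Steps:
L = 14326
L - 40693 = 14326 - 40693 = -26367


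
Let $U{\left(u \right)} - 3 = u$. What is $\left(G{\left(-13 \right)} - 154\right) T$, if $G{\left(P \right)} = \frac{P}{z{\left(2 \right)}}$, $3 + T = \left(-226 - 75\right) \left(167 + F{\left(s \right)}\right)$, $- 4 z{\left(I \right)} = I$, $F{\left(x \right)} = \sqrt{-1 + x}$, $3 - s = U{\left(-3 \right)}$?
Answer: $6434560 + 38528 \sqrt{2} \approx 6.489 \cdot 10^{6}$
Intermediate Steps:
$U{\left(u \right)} = 3 + u$
$s = 3$ ($s = 3 - \left(3 - 3\right) = 3 - 0 = 3 + 0 = 3$)
$z{\left(I \right)} = - \frac{I}{4}$
$T = -50270 - 301 \sqrt{2}$ ($T = -3 + \left(-226 - 75\right) \left(167 + \sqrt{-1 + 3}\right) = -3 - 301 \left(167 + \sqrt{2}\right) = -3 - \left(50267 + 301 \sqrt{2}\right) = -50270 - 301 \sqrt{2} \approx -50696.0$)
$G{\left(P \right)} = - 2 P$ ($G{\left(P \right)} = \frac{P}{\left(- \frac{1}{4}\right) 2} = \frac{P}{- \frac{1}{2}} = P \left(-2\right) = - 2 P$)
$\left(G{\left(-13 \right)} - 154\right) T = \left(\left(-2\right) \left(-13\right) - 154\right) \left(-50270 - 301 \sqrt{2}\right) = \left(26 - 154\right) \left(-50270 - 301 \sqrt{2}\right) = - 128 \left(-50270 - 301 \sqrt{2}\right) = 6434560 + 38528 \sqrt{2}$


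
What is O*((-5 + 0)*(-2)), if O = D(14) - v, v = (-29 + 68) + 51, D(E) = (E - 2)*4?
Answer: -420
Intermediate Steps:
D(E) = -8 + 4*E (D(E) = (-2 + E)*4 = -8 + 4*E)
v = 90 (v = 39 + 51 = 90)
O = -42 (O = (-8 + 4*14) - 1*90 = (-8 + 56) - 90 = 48 - 90 = -42)
O*((-5 + 0)*(-2)) = -42*(-5 + 0)*(-2) = -(-210)*(-2) = -42*10 = -420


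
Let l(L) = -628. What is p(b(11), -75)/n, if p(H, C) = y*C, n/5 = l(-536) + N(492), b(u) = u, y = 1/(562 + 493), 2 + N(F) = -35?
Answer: 3/140315 ≈ 2.1380e-5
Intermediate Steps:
N(F) = -37 (N(F) = -2 - 35 = -37)
y = 1/1055 ≈ 0.00094787
n = -3325 (n = 5*(-628 - 37) = 5*(-665) = -3325)
p(H, C) = C/1055
p(b(11), -75)/n = ((1/1055)*(-75))/(-3325) = -15/211*(-1/3325) = 3/140315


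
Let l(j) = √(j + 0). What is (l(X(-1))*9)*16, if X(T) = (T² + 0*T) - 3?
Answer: 144*I*√2 ≈ 203.65*I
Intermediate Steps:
X(T) = -3 + T² (X(T) = (T² + 0) - 3 = T² - 3 = -3 + T²)
l(j) = √j
(l(X(-1))*9)*16 = (√(-3 + (-1)²)*9)*16 = (√(-3 + 1)*9)*16 = (√(-2)*9)*16 = ((I*√2)*9)*16 = (9*I*√2)*16 = 144*I*√2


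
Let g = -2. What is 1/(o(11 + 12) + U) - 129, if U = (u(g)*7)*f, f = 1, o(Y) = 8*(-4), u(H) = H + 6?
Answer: -517/4 ≈ -129.25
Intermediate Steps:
u(H) = 6 + H
o(Y) = -32
U = 28 (U = ((6 - 2)*7)*1 = (4*7)*1 = 28*1 = 28)
1/(o(11 + 12) + U) - 129 = 1/(-32 + 28) - 129 = 1/(-4) - 129 = -¼ - 129 = -517/4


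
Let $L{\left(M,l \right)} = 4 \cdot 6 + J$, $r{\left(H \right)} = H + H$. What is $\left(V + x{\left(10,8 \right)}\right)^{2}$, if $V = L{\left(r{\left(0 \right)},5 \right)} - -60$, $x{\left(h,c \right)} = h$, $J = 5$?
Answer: $9801$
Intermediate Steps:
$r{\left(H \right)} = 2 H$
$L{\left(M,l \right)} = 29$ ($L{\left(M,l \right)} = 4 \cdot 6 + 5 = 24 + 5 = 29$)
$V = 89$ ($V = 29 - -60 = 29 + 60 = 89$)
$\left(V + x{\left(10,8 \right)}\right)^{2} = \left(89 + 10\right)^{2} = 99^{2} = 9801$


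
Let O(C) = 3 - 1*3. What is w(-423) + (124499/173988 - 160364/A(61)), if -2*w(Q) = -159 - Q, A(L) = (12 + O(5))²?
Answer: -54150430/43497 ≈ -1244.9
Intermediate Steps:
O(C) = 0 (O(C) = 3 - 3 = 0)
A(L) = 144 (A(L) = (12 + 0)² = 12² = 144)
w(Q) = 159/2 + Q/2 (w(Q) = -(-159 - Q)/2 = 159/2 + Q/2)
w(-423) + (124499/173988 - 160364/A(61)) = (159/2 + (½)*(-423)) + (124499/173988 - 160364/144) = (159/2 - 423/2) + (124499*(1/173988) - 160364*1/144) = -132 + (124499/173988 - 40091/36) = -132 - 48408826/43497 = -54150430/43497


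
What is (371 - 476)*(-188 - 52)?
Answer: 25200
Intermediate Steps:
(371 - 476)*(-188 - 52) = -105*(-240) = 25200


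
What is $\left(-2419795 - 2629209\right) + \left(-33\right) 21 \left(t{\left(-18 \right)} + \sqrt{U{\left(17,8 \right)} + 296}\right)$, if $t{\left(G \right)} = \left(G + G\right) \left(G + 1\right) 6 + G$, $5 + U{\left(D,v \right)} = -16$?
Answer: $-7581226 - 3465 \sqrt{11} \approx -7.5927 \cdot 10^{6}$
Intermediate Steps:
$U{\left(D,v \right)} = -21$ ($U{\left(D,v \right)} = -5 - 16 = -21$)
$t{\left(G \right)} = G + 12 G \left(1 + G\right)$ ($t{\left(G \right)} = 2 G \left(1 + G\right) 6 + G = 12 G \left(1 + G\right) + G = G + 12 G \left(1 + G\right)$)
$\left(-2419795 - 2629209\right) + \left(-33\right) 21 \left(t{\left(-18 \right)} + \sqrt{U{\left(17,8 \right)} + 296}\right) = \left(-2419795 - 2629209\right) + \left(-33\right) 21 \left(- 18 \left(13 + 12 \left(-18\right)\right) + \sqrt{-21 + 296}\right) = -5049004 - 693 \left(- 18 \left(13 - 216\right) + \sqrt{275}\right) = -5049004 - 693 \left(\left(-18\right) \left(-203\right) + 5 \sqrt{11}\right) = -5049004 - 693 \left(3654 + 5 \sqrt{11}\right) = -5049004 - \left(2532222 + 3465 \sqrt{11}\right) = -7581226 - 3465 \sqrt{11}$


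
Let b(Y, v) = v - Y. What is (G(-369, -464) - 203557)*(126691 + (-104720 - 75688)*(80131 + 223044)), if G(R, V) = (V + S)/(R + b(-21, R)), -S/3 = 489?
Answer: 7982659844381226542/717 ≈ 1.1133e+16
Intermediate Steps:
S = -1467 (S = -3*489 = -1467)
G(R, V) = (-1467 + V)/(21 + 2*R) (G(R, V) = (V - 1467)/(R + (R - 1*(-21))) = (-1467 + V)/(R + (R + 21)) = (-1467 + V)/(R + (21 + R)) = (-1467 + V)/(21 + 2*R))
(G(-369, -464) - 203557)*(126691 + (-104720 - 75688)*(80131 + 223044)) = ((-1467 - 464)/(21 + 2*(-369)) - 203557)*(126691 + (-104720 - 75688)*(80131 + 223044)) = (-1931/(21 - 738) - 203557)*(126691 - 180408*303175) = (-1931/(-717) - 203557)*(126691 - 54695195400) = (-1/717*(-1931) - 203557)*(-54695068709) = (1931/717 - 203557)*(-54695068709) = -145948438/717*(-54695068709) = 7982659844381226542/717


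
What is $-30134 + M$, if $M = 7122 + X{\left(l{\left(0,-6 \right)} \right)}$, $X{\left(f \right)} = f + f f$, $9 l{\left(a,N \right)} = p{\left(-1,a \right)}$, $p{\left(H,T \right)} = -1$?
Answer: $- \frac{1863980}{81} \approx -23012.0$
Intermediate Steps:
$l{\left(a,N \right)} = - \frac{1}{9}$ ($l{\left(a,N \right)} = \frac{1}{9} \left(-1\right) = - \frac{1}{9}$)
$X{\left(f \right)} = f + f^{2}$
$M = \frac{576874}{81}$ ($M = 7122 - \frac{1 - \frac{1}{9}}{9} = 7122 - \frac{8}{81} = \frac{576874}{81} \approx 7121.9$)
$-30134 + M = -30134 + \frac{576874}{81} = - \frac{1863980}{81}$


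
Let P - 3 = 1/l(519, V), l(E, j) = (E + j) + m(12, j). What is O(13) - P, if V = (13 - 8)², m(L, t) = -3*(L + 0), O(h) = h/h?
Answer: -1017/508 ≈ -2.0020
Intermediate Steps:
O(h) = 1
m(L, t) = -3*L
V = 25 (V = 5² = 25)
l(E, j) = -36 + E + j (l(E, j) = (E + j) - 3*12 = (E + j) - 36 = -36 + E + j)
P = 1525/508 (P = 3 + 1/(-36 + 519 + 25) = 3 + 1/508 = 1525/508 ≈ 3.0020)
O(13) - P = 1 - 1*1525/508 = 1 - 1525/508 = -1017/508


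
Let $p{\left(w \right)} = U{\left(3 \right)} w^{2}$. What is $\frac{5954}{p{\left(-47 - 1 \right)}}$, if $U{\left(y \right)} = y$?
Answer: $\frac{2977}{3456} \approx 0.8614$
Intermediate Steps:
$p{\left(w \right)} = 3 w^{2}$
$\frac{5954}{p{\left(-47 - 1 \right)}} = \frac{5954}{3 \left(-47 - 1\right)^{2}} = \frac{5954}{3 \left(-48\right)^{2}} = \frac{5954}{3 \cdot 2304} = \frac{5954}{6912} = 5954 \cdot \frac{1}{6912} = \frac{2977}{3456}$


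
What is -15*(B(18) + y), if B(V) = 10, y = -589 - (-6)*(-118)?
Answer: 19305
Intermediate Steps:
y = -1297 (y = -589 - 1*708 = -589 - 708 = -1297)
-15*(B(18) + y) = -15*(10 - 1297) = -15*(-1287) = 19305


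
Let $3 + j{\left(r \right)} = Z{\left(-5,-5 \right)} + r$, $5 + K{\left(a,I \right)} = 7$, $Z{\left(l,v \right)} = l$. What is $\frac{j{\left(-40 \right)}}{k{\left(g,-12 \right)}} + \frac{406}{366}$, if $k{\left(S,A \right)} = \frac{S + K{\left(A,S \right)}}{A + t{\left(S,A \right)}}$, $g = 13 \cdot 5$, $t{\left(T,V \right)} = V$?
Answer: $\frac{224417}{12261} \approx 18.303$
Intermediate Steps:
$g = 65$
$K{\left(a,I \right)} = 2$ ($K{\left(a,I \right)} = -5 + 7 = 2$)
$j{\left(r \right)} = -8 + r$ ($j{\left(r \right)} = -3 + \left(-5 + r\right) = -8 + r$)
$k{\left(S,A \right)} = \frac{2 + S}{2 A}$ ($k{\left(S,A \right)} = \frac{S + 2}{A + A} = \frac{2 + S}{2 A}$)
$\frac{j{\left(-40 \right)}}{k{\left(g,-12 \right)}} + \frac{406}{366} = \frac{-8 - 40}{\frac{1}{2} \frac{1}{-12} \left(2 + 65\right)} + \frac{406}{366} = - \frac{48}{\frac{1}{2} \left(- \frac{1}{12}\right) 67} + 406 \cdot \frac{1}{366} = - \frac{48}{- \frac{67}{24}} + \frac{203}{183} = \left(-48\right) \left(- \frac{24}{67}\right) + \frac{203}{183} = \frac{1152}{67} + \frac{203}{183} = \frac{224417}{12261}$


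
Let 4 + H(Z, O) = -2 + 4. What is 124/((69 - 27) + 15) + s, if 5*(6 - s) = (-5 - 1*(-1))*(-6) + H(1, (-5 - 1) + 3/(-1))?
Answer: 1076/285 ≈ 3.7754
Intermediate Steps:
H(Z, O) = -2 (H(Z, O) = -4 + (-2 + 4) = -4 + 2 = -2)
s = 8/5 (s = 6 - ((-5 - 1*(-1))*(-6) - 2)/5 = 6 - ((-5 + 1)*(-6) - 2)/5 = 6 - (-4*(-6) - 2)/5 = 6 - (24 - 2)/5 = 6 - ⅕*22 = 6 - 22/5 = 8/5 ≈ 1.6000)
124/((69 - 27) + 15) + s = 124/((69 - 27) + 15) + 8/5 = 124/(42 + 15) + 8/5 = 124/57 + 8/5 = 1076/285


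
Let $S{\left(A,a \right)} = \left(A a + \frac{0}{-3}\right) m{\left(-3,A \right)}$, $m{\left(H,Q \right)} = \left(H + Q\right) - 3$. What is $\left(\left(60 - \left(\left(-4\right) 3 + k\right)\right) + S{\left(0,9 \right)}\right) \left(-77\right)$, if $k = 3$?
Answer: $-5313$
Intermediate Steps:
$m{\left(H,Q \right)} = -3 + H + Q$
$S{\left(A,a \right)} = A a \left(-6 + A\right)$ ($S{\left(A,a \right)} = \left(A a + \frac{0}{-3}\right) \left(-3 - 3 + A\right) = \left(A a + 0 \left(- \frac{1}{3}\right)\right) \left(-6 + A\right) = \left(A a + 0\right) \left(-6 + A\right) = A a \left(-6 + A\right)$)
$\left(\left(60 - \left(\left(-4\right) 3 + k\right)\right) + S{\left(0,9 \right)}\right) \left(-77\right) = \left(\left(60 - \left(\left(-4\right) 3 + 3\right)\right) + 0 \cdot 9 \left(-6 + 0\right)\right) \left(-77\right) = \left(\left(60 - \left(-12 + 3\right)\right) + 0 \cdot 9 \left(-6\right)\right) \left(-77\right) = \left(\left(60 - -9\right) + 0\right) \left(-77\right) = \left(\left(60 + 9\right) + 0\right) \left(-77\right) = \left(69 + 0\right) \left(-77\right) = 69 \left(-77\right) = -5313$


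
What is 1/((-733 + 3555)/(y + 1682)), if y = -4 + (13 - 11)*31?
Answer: 870/1411 ≈ 0.61658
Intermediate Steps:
y = 58 (y = -4 + 2*31 = -4 + 62 = 58)
1/((-733 + 3555)/(y + 1682)) = 1/((-733 + 3555)/(58 + 1682)) = 1/(2822/1740) = 1/(2822*(1/1740)) = 1/(1411/870) = 870/1411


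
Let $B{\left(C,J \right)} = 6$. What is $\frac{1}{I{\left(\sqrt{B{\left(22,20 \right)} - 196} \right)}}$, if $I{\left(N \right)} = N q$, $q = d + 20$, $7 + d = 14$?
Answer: $- \frac{i \sqrt{190}}{5130} \approx - 0.0026869 i$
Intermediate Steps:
$d = 7$ ($d = -7 + 14 = 7$)
$q = 27$ ($q = 7 + 20 = 27$)
$I{\left(N \right)} = 27 N$ ($I{\left(N \right)} = N 27 = 27 N$)
$\frac{1}{I{\left(\sqrt{B{\left(22,20 \right)} - 196} \right)}} = \frac{1}{27 \sqrt{6 - 196}} = \frac{1}{27 \sqrt{-190}} = \frac{1}{27 i \sqrt{190}} = - \frac{i \sqrt{190}}{5130}$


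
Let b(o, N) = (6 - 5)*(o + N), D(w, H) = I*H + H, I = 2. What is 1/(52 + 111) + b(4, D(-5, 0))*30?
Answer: 19561/163 ≈ 120.01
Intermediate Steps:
D(w, H) = 3*H (D(w, H) = 2*H + H = 3*H)
b(o, N) = N + o (b(o, N) = 1*(N + o) = N + o)
1/(52 + 111) + b(4, D(-5, 0))*30 = 1/(52 + 111) + (3*0 + 4)*30 = 1/163 + (0 + 4)*30 = 1/163 + 4*30 = 1/163 + 120 = 19561/163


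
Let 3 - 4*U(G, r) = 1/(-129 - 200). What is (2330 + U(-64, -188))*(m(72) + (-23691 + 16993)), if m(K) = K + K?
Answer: -5025718618/329 ≈ -1.5276e+7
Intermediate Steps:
U(G, r) = 247/329 (U(G, r) = ¾ - 1/(4*(-129 - 200)) = ¾ - ¼/(-329) = ¾ - ¼*(-1/329) = ¾ + 1/1316 = 247/329)
m(K) = 2*K
(2330 + U(-64, -188))*(m(72) + (-23691 + 16993)) = (2330 + 247/329)*(2*72 + (-23691 + 16993)) = 766817*(144 - 6698)/329 = (766817/329)*(-6554) = -5025718618/329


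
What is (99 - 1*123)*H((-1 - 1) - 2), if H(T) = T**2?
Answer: -384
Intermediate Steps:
(99 - 1*123)*H((-1 - 1) - 2) = (99 - 1*123)*((-1 - 1) - 2)**2 = (99 - 123)*(-2 - 2)**2 = -24*(-4)**2 = -24*16 = -384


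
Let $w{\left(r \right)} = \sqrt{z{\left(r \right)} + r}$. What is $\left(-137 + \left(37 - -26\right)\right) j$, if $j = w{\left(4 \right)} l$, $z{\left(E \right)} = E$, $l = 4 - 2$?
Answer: $- 296 \sqrt{2} \approx -418.61$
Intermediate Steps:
$l = 2$ ($l = 4 - 2 = 2$)
$w{\left(r \right)} = \sqrt{2} \sqrt{r}$ ($w{\left(r \right)} = \sqrt{r + r} = \sqrt{2 r} = \sqrt{2} \sqrt{r}$)
$j = 4 \sqrt{2}$ ($j = \sqrt{2} \sqrt{4} \cdot 2 = \sqrt{2} \cdot 2 \cdot 2 = 2 \sqrt{2} \cdot 2 = 4 \sqrt{2} \approx 5.6569$)
$\left(-137 + \left(37 - -26\right)\right) j = \left(-137 + \left(37 - -26\right)\right) 4 \sqrt{2} = \left(-137 + \left(37 + 26\right)\right) 4 \sqrt{2} = \left(-137 + 63\right) 4 \sqrt{2} = - 74 \cdot 4 \sqrt{2} = - 296 \sqrt{2}$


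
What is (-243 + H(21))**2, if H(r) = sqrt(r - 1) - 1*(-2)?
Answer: 58101 - 964*sqrt(5) ≈ 55945.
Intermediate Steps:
H(r) = 2 + sqrt(-1 + r) (H(r) = sqrt(-1 + r) + 2 = 2 + sqrt(-1 + r))
(-243 + H(21))**2 = (-243 + (2 + sqrt(-1 + 21)))**2 = (-243 + (2 + sqrt(20)))**2 = (-243 + (2 + 2*sqrt(5)))**2 = (-241 + 2*sqrt(5))**2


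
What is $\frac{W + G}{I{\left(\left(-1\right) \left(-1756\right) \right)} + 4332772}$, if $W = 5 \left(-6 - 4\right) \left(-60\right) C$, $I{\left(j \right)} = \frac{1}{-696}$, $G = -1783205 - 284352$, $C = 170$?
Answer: $- \frac{63768216}{177388783} \approx -0.35948$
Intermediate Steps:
$G = -2067557$
$I{\left(j \right)} = - \frac{1}{696}$
$W = 510000$ ($W = 5 \left(-6 - 4\right) \left(-60\right) 170 = 5 \left(-10\right) \left(-60\right) 170 = \left(-50\right) \left(-60\right) 170 = 3000 \cdot 170 = 510000$)
$\frac{W + G}{I{\left(\left(-1\right) \left(-1756\right) \right)} + 4332772} = \frac{510000 - 2067557}{- \frac{1}{696} + 4332772} = - \frac{1557557}{\frac{3015609311}{696}} = \left(-1557557\right) \frac{696}{3015609311} = - \frac{63768216}{177388783}$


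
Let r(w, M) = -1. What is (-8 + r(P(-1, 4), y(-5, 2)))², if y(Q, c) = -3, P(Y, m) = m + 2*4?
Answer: 81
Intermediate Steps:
P(Y, m) = 8 + m (P(Y, m) = m + 8 = 8 + m)
(-8 + r(P(-1, 4), y(-5, 2)))² = (-8 - 1)² = (-9)² = 81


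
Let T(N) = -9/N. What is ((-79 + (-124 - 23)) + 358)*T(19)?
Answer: -1188/19 ≈ -62.526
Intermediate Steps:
((-79 + (-124 - 23)) + 358)*T(19) = ((-79 + (-124 - 23)) + 358)*(-9/19) = ((-79 - 147) + 358)*(-9*1/19) = (-226 + 358)*(-9/19) = 132*(-9/19) = -1188/19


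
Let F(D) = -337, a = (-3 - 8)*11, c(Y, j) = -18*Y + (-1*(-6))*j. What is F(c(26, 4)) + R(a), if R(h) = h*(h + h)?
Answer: 28945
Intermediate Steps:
c(Y, j) = -18*Y + 6*j
a = -121 (a = -11*11 = -121)
R(h) = 2*h**2 (R(h) = h*(2*h) = 2*h**2)
F(c(26, 4)) + R(a) = -337 + 2*(-121)**2 = -337 + 2*14641 = -337 + 29282 = 28945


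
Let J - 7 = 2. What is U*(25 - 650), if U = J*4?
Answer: -22500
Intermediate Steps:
J = 9 (J = 7 + 2 = 9)
U = 36 (U = 9*4 = 36)
U*(25 - 650) = 36*(25 - 650) = 36*(-625) = -22500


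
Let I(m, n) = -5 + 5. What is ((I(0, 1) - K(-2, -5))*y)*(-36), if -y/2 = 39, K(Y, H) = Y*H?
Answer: -28080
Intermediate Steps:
K(Y, H) = H*Y
I(m, n) = 0
y = -78 (y = -2*39 = -78)
((I(0, 1) - K(-2, -5))*y)*(-36) = ((0 - (-5)*(-2))*(-78))*(-36) = ((0 - 1*10)*(-78))*(-36) = ((0 - 10)*(-78))*(-36) = -10*(-78)*(-36) = 780*(-36) = -28080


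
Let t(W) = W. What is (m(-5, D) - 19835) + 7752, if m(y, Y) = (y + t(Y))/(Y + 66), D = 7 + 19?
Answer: -1111615/92 ≈ -12083.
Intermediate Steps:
D = 26
m(y, Y) = (Y + y)/(66 + Y) (m(y, Y) = (y + Y)/(Y + 66) = (Y + y)/(66 + Y))
(m(-5, D) - 19835) + 7752 = ((26 - 5)/(66 + 26) - 19835) + 7752 = (21/92 - 19835) + 7752 = -1824799/92 + 7752 = -1111615/92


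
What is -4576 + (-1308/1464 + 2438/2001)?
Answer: -48566215/10614 ≈ -4575.7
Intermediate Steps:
-4576 + (-1308/1464 + 2438/2001) = -4576 + (-1308*1/1464 + 2438*(1/2001)) = -4576 + (-109/122 + 106/87) = -4576 + 3449/10614 = -48566215/10614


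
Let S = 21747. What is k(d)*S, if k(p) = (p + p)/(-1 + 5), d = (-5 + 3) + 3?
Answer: 21747/2 ≈ 10874.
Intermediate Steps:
d = 1 (d = -2 + 3 = 1)
k(p) = p/2 (k(p) = (2*p)/4 = (2*p)*(¼) = p/2)
k(d)*S = ((½)*1)*21747 = (½)*21747 = 21747/2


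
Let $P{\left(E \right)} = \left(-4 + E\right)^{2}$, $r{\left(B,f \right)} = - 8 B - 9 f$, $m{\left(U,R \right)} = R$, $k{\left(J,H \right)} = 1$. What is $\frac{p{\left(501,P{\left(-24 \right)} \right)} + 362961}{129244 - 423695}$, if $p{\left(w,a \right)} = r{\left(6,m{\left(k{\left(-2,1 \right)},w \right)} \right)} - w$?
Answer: $- \frac{357903}{294451} \approx -1.2155$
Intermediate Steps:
$r{\left(B,f \right)} = - 9 f - 8 B$
$p{\left(w,a \right)} = -48 - 10 w$ ($p{\left(w,a \right)} = \left(- 9 w - 48\right) - w = \left(-48 - 9 w\right) - w = -48 - 10 w$)
$\frac{p{\left(501,P{\left(-24 \right)} \right)} + 362961}{129244 - 423695} = \frac{\left(-48 - 5010\right) + 362961}{129244 - 423695} = \frac{\left(-48 - 5010\right) + 362961}{-294451} = \left(-5058 + 362961\right) \left(- \frac{1}{294451}\right) = 357903 \left(- \frac{1}{294451}\right) = - \frac{357903}{294451}$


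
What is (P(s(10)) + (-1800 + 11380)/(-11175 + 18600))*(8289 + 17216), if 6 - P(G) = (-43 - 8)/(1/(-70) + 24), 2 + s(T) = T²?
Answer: 119762828704/498663 ≈ 2.4017e+5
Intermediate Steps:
s(T) = -2 + T²
P(G) = 13644/1679 (P(G) = 6 - (-43 - 8)/(1/(-70) + 24) = 6 - (-51)/(-1/70 + 24) = 6 - (-51)/1679/70 = 6 - (-51)*70/1679 = 6 - 1*(-3570/1679) = 6 + 3570/1679 = 13644/1679)
(P(s(10)) + (-1800 + 11380)/(-11175 + 18600))*(8289 + 17216) = (13644/1679 + (-1800 + 11380)/(-11175 + 18600))*(8289 + 17216) = (13644/1679 + 9580/7425)*25505 = (13644/1679 + 9580*(1/7425))*25505 = (13644/1679 + 1916/1485)*25505 = (23478304/2493315)*25505 = 119762828704/498663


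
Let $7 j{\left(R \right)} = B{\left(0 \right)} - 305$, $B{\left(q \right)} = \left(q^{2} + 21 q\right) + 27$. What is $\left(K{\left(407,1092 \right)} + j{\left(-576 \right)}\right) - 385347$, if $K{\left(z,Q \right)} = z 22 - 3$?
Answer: $- \frac{2635050}{7} \approx -3.7644 \cdot 10^{5}$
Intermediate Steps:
$K{\left(z,Q \right)} = -3 + 22 z$ ($K{\left(z,Q \right)} = 22 z - 3 = -3 + 22 z$)
$B{\left(q \right)} = 27 + q^{2} + 21 q$
$j{\left(R \right)} = - \frac{278}{7}$ ($j{\left(R \right)} = \frac{\left(27 + 0^{2} + 21 \cdot 0\right) - 305}{7} = \frac{\left(27 + 0 + 0\right) - 305}{7} = \frac{27 - 305}{7} = \frac{1}{7} \left(-278\right) = - \frac{278}{7}$)
$\left(K{\left(407,1092 \right)} + j{\left(-576 \right)}\right) - 385347 = \left(\left(-3 + 22 \cdot 407\right) - \frac{278}{7}\right) - 385347 = \left(\left(-3 + 8954\right) - \frac{278}{7}\right) - 385347 = \left(8951 - \frac{278}{7}\right) - 385347 = \frac{62379}{7} - 385347 = - \frac{2635050}{7}$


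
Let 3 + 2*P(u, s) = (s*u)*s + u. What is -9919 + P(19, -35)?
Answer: 3453/2 ≈ 1726.5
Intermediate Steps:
P(u, s) = -3/2 + u/2 + u*s²/2 (P(u, s) = -3/2 + ((s*u)*s + u)/2 = -3/2 + (u*s² + u)/2 = -3/2 + (u + u*s²)/2 = -3/2 + (u/2 + u*s²/2) = -3/2 + u/2 + u*s²/2)
-9919 + P(19, -35) = -9919 + (-3/2 + (½)*19 + (½)*19*(-35)²) = -9919 + (-3/2 + 19/2 + (½)*19*1225) = -9919 + (-3/2 + 19/2 + 23275/2) = -9919 + 23291/2 = 3453/2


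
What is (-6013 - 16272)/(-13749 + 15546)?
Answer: -22285/1797 ≈ -12.401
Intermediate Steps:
(-6013 - 16272)/(-13749 + 15546) = -22285/1797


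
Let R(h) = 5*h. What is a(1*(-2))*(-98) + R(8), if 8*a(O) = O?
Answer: 129/2 ≈ 64.500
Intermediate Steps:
a(O) = O/8
a(1*(-2))*(-98) + R(8) = ((1*(-2))/8)*(-98) + 5*8 = ((⅛)*(-2))*(-98) + 40 = -¼*(-98) + 40 = 49/2 + 40 = 129/2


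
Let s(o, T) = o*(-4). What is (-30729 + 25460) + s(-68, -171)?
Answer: -4997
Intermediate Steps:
s(o, T) = -4*o
(-30729 + 25460) + s(-68, -171) = (-30729 + 25460) - 4*(-68) = -5269 + 272 = -4997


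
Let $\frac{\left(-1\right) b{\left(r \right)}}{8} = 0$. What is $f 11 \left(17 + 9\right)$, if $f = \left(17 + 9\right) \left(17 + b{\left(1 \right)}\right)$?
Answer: $126412$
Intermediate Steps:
$b{\left(r \right)} = 0$ ($b{\left(r \right)} = \left(-8\right) 0 = 0$)
$f = 442$ ($f = \left(17 + 9\right) \left(17 + 0\right) = 26 \cdot 17 = 442$)
$f 11 \left(17 + 9\right) = 442 \cdot 11 \left(17 + 9\right) = 442 \cdot 11 \cdot 26 = 442 \cdot 286 = 126412$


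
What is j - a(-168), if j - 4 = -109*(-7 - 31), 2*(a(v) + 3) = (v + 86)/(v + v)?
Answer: 1394023/336 ≈ 4148.9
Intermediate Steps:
a(v) = -3 + (86 + v)/(4*v) (a(v) = -3 + ((v + 86)/(v + v))/2 = -3 + ((86 + v)/((2*v)))/2 = -3 + ((86 + v)*(1/(2*v)))/2 = -3 + ((86 + v)/(2*v))/2 = -3 + (86 + v)/(4*v))
j = 4146 (j = 4 - 109*(-7 - 31) = 4 - 109*(-38) = 4 + 4142 = 4146)
j - a(-168) = 4146 - (86 - 11*(-168))/(4*(-168)) = 4146 - (-1)*(86 + 1848)/(4*168) = 4146 - (-1)*1934/(4*168) = 4146 - 1*(-967/336) = 4146 + 967/336 = 1394023/336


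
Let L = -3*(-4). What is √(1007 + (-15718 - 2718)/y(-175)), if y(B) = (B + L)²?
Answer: √26736547/163 ≈ 31.722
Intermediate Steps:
L = 12
y(B) = (12 + B)² (y(B) = (B + 12)² = (12 + B)²)
√(1007 + (-15718 - 2718)/y(-175)) = √(1007 + (-15718 - 2718)/((12 - 175)²)) = √(1007 - 18436/((-163)²)) = √(1007 - 18436/26569) = √(26736547/26569) = √26736547/163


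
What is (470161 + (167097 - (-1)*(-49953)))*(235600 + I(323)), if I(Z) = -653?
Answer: 137985547835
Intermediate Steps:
(470161 + (167097 - (-1)*(-49953)))*(235600 + I(323)) = (470161 + (167097 - (-1)*(-49953)))*(235600 - 653) = (470161 + (167097 - 1*49953))*234947 = (470161 + (167097 - 49953))*234947 = (470161 + 117144)*234947 = 587305*234947 = 137985547835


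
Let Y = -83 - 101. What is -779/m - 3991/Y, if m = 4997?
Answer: 1042089/48392 ≈ 21.534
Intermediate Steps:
Y = -184
-779/m - 3991/Y = -779/4997 - 3991/(-184) = -779*1/4997 - 3991*(-1/184) = -41/263 + 3991/184 = 1042089/48392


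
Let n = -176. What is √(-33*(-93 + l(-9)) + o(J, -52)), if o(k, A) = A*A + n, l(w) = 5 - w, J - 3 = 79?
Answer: √5135 ≈ 71.659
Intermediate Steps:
J = 82 (J = 3 + 79 = 82)
o(k, A) = -176 + A² (o(k, A) = A*A - 176 = A² - 176 = -176 + A²)
√(-33*(-93 + l(-9)) + o(J, -52)) = √(-33*(-93 + (5 - 1*(-9))) + (-176 + (-52)²)) = √(-33*(-93 + (5 + 9)) + (-176 + 2704)) = √(-33*(-93 + 14) + 2528) = √(-33*(-79) + 2528) = √(2607 + 2528) = √5135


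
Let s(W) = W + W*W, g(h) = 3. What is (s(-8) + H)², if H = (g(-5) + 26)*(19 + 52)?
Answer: 4473225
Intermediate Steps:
s(W) = W + W²
H = 2059 (H = (3 + 26)*(19 + 52) = 29*71 = 2059)
(s(-8) + H)² = (-8*(1 - 8) + 2059)² = (-8*(-7) + 2059)² = (56 + 2059)² = 2115² = 4473225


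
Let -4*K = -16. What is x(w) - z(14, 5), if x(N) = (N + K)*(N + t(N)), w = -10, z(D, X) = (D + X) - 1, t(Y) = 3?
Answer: 24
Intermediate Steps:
K = 4 (K = -¼*(-16) = 4)
z(D, X) = -1 + D + X
x(N) = (3 + N)*(4 + N) (x(N) = (N + 4)*(N + 3) = (4 + N)*(3 + N) = (3 + N)*(4 + N))
x(w) - z(14, 5) = (12 + (-10)² + 7*(-10)) - (-1 + 14 + 5) = (12 + 100 - 70) - 1*18 = 42 - 18 = 24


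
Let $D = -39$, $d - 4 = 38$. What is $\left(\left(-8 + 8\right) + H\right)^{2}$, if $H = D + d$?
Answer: $9$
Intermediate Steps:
$d = 42$ ($d = 4 + 38 = 42$)
$H = 3$ ($H = -39 + 42 = 3$)
$\left(\left(-8 + 8\right) + H\right)^{2} = \left(\left(-8 + 8\right) + 3\right)^{2} = \left(0 + 3\right)^{2} = 3^{2} = 9$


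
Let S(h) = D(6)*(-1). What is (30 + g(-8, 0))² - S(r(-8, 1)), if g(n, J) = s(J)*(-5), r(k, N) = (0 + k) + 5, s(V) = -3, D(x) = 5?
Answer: 2030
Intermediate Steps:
r(k, N) = 5 + k (r(k, N) = k + 5 = 5 + k)
g(n, J) = 15 (g(n, J) = -3*(-5) = 15)
S(h) = -5 (S(h) = 5*(-1) = -5)
(30 + g(-8, 0))² - S(r(-8, 1)) = (30 + 15)² - 1*(-5) = 45² + 5 = 2025 + 5 = 2030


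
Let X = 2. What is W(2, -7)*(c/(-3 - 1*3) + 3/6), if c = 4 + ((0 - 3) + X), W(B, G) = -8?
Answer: 0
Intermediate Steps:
c = 3 (c = 4 + ((0 - 3) + 2) = 4 + (-3 + 2) = 4 - 1 = 3)
W(2, -7)*(c/(-3 - 1*3) + 3/6) = -8*(3/(-3 - 1*3) + 3/6) = -8*(3/(-3 - 3) + 3*(⅙)) = -8*(3/(-6) + ½) = -8*(3*(-⅙) + ½) = -8*(-½ + ½) = -8*0 = 0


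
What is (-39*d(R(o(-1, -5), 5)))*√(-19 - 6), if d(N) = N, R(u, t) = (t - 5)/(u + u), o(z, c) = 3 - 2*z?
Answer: 0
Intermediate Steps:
R(u, t) = (-5 + t)/(2*u) (R(u, t) = (-5 + t)/((2*u)) = (-5 + t)*(1/(2*u)) = (-5 + t)/(2*u))
(-39*d(R(o(-1, -5), 5)))*√(-19 - 6) = (-39*(-5 + 5)/(2*(3 - 2*(-1))))*√(-19 - 6) = (-39*0/(2*(3 + 2)))*√(-25) = (-39*0/(2*5))*(5*I) = (-39*0)*(5*I) = 0*(5*I) = 0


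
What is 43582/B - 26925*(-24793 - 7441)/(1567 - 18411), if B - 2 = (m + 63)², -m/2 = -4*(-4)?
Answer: -417527019071/8110386 ≈ -51481.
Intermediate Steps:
m = -32 (m = -(-8)*(-4) = -2*16 = -32)
B = 963 (B = 2 + (-32 + 63)² = 2 + 31² = 2 + 961 = 963)
43582/B - 26925*(-24793 - 7441)/(1567 - 18411) = 43582/963 - 26925*(-24793 - 7441)/(1567 - 18411) = 43582*(1/963) - 26925/((-16844/(-32234))) = 43582/963 - 26925/((-16844*(-1/32234))) = 43582/963 - 26925/8422/16117 = 43582/963 - 26925*16117/8422 = 43582/963 - 433950225/8422 = -417527019071/8110386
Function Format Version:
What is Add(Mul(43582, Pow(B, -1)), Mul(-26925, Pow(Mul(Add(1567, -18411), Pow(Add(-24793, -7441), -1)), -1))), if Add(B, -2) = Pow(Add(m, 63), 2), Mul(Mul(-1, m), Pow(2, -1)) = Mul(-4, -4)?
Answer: Rational(-417527019071, 8110386) ≈ -51481.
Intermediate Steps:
m = -32 (m = Mul(-2, Mul(-4, -4)) = Mul(-2, 16) = -32)
B = 963 (B = Add(2, Pow(Add(-32, 63), 2)) = Add(2, Pow(31, 2)) = Add(2, 961) = 963)
Add(Mul(43582, Pow(B, -1)), Mul(-26925, Pow(Mul(Add(1567, -18411), Pow(Add(-24793, -7441), -1)), -1))) = Add(Mul(43582, Pow(963, -1)), Mul(-26925, Pow(Mul(Add(1567, -18411), Pow(Add(-24793, -7441), -1)), -1))) = Add(Mul(43582, Rational(1, 963)), Mul(-26925, Pow(Mul(-16844, Pow(-32234, -1)), -1))) = Add(Rational(43582, 963), Mul(-26925, Pow(Mul(-16844, Rational(-1, 32234)), -1))) = Add(Rational(43582, 963), Mul(-26925, Pow(Rational(8422, 16117), -1))) = Add(Rational(43582, 963), Mul(-26925, Rational(16117, 8422))) = Add(Rational(43582, 963), Rational(-433950225, 8422)) = Rational(-417527019071, 8110386)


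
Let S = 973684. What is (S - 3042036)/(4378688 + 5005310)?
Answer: -79552/360923 ≈ -0.22041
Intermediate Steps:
(S - 3042036)/(4378688 + 5005310) = (973684 - 3042036)/(4378688 + 5005310) = -2068352/9383998 = -2068352*1/9383998 = -79552/360923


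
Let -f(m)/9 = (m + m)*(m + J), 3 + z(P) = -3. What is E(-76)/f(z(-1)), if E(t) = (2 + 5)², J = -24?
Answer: -49/3240 ≈ -0.015123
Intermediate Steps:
z(P) = -6 (z(P) = -3 - 3 = -6)
E(t) = 49 (E(t) = 7² = 49)
f(m) = -18*m*(-24 + m) (f(m) = -9*(m + m)*(m - 24) = -9*2*m*(-24 + m) = -18*m*(-24 + m))
E(-76)/f(z(-1)) = 49/((18*(-6)*(24 - 1*(-6)))) = 49/((18*(-6)*(24 + 6))) = 49/((18*(-6)*30)) = 49/(-3240) = 49*(-1/3240) = -49/3240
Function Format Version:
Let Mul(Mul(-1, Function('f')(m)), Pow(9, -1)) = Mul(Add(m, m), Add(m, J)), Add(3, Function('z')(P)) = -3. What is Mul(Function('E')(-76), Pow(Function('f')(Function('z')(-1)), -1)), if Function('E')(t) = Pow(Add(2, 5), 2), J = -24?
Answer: Rational(-49, 3240) ≈ -0.015123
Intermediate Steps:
Function('z')(P) = -6 (Function('z')(P) = Add(-3, -3) = -6)
Function('E')(t) = 49 (Function('E')(t) = Pow(7, 2) = 49)
Function('f')(m) = Mul(-18, m, Add(-24, m)) (Function('f')(m) = Mul(-9, Mul(Add(m, m), Add(m, -24))) = Mul(-9, Mul(Mul(2, m), Add(-24, m))) = Mul(-9, Mul(2, m, Add(-24, m))) = Mul(-18, m, Add(-24, m)))
Mul(Function('E')(-76), Pow(Function('f')(Function('z')(-1)), -1)) = Mul(49, Pow(Mul(18, -6, Add(24, Mul(-1, -6))), -1)) = Mul(49, Pow(Mul(18, -6, Add(24, 6)), -1)) = Mul(49, Pow(Mul(18, -6, 30), -1)) = Mul(49, Pow(-3240, -1)) = Mul(49, Rational(-1, 3240)) = Rational(-49, 3240)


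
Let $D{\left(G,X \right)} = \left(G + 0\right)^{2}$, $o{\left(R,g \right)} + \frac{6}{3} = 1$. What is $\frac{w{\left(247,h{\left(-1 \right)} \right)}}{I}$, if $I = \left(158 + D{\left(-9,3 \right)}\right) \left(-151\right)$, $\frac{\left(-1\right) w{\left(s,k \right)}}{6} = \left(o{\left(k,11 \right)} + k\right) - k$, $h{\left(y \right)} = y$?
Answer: $- \frac{6}{36089} \approx -0.00016626$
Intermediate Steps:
$o{\left(R,g \right)} = -1$ ($o{\left(R,g \right)} = -2 + 1 = -1$)
$D{\left(G,X \right)} = G^{2}$
$w{\left(s,k \right)} = 6$ ($w{\left(s,k \right)} = - 6 \left(\left(-1 + k\right) - k\right) = \left(-6\right) \left(-1\right) = 6$)
$I = -36089$ ($I = \left(158 + \left(-9\right)^{2}\right) \left(-151\right) = \left(158 + 81\right) \left(-151\right) = 239 \left(-151\right) = -36089$)
$\frac{w{\left(247,h{\left(-1 \right)} \right)}}{I} = \frac{6}{-36089} = 6 \left(- \frac{1}{36089}\right) = - \frac{6}{36089}$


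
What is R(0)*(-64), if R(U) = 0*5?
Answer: 0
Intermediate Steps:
R(U) = 0
R(0)*(-64) = 0*(-64) = 0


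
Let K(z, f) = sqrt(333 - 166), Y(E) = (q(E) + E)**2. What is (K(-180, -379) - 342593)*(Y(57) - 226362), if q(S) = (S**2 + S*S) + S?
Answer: -14900117107926 + 43492182*sqrt(167) ≈ -1.4900e+13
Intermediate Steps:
q(S) = S + 2*S**2 (q(S) = (S**2 + S**2) + S = 2*S**2 + S = S + 2*S**2)
Y(E) = (E + E*(1 + 2*E))**2 (Y(E) = (E*(1 + 2*E) + E)**2 = (E + E*(1 + 2*E))**2)
K(z, f) = sqrt(167)
(K(-180, -379) - 342593)*(Y(57) - 226362) = (sqrt(167) - 342593)*(4*57**2*(1 + 57)**2 - 226362) = (-342593 + sqrt(167))*(4*3249*58**2 - 226362) = (-342593 + sqrt(167))*(4*3249*3364 - 226362) = (-342593 + sqrt(167))*(43718544 - 226362) = (-342593 + sqrt(167))*43492182 = -14900117107926 + 43492182*sqrt(167)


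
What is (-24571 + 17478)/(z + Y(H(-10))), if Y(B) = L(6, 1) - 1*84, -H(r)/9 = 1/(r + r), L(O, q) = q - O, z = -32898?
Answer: 7093/32987 ≈ 0.21502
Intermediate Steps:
H(r) = -9/(2*r) (H(r) = -9/(r + r) = -9*1/(2*r) = -9/(2*r))
Y(B) = -89 (Y(B) = (1 - 1*6) - 1*84 = (1 - 6) - 84 = -5 - 84 = -89)
(-24571 + 17478)/(z + Y(H(-10))) = (-24571 + 17478)/(-32898 - 89) = -7093/(-32987) = -7093*(-1/32987) = 7093/32987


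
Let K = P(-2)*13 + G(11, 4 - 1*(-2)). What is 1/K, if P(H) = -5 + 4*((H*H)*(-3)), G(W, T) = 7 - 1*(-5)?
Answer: -1/677 ≈ -0.0014771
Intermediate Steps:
G(W, T) = 12 (G(W, T) = 7 + 5 = 12)
P(H) = -5 - 12*H**2 (P(H) = -5 + 4*(H**2*(-3)) = -5 + 4*(-3*H**2) = -5 - 12*H**2)
K = -677 (K = (-5 - 12*(-2)**2)*13 + 12 = (-5 - 12*4)*13 + 12 = (-5 - 48)*13 + 12 = -53*13 + 12 = -689 + 12 = -677)
1/K = 1/(-677) = -1/677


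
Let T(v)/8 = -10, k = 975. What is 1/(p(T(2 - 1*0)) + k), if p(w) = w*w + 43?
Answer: 1/7418 ≈ 0.00013481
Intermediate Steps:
T(v) = -80 (T(v) = 8*(-10) = -80)
p(w) = 43 + w² (p(w) = w² + 43 = 43 + w²)
1/(p(T(2 - 1*0)) + k) = 1/((43 + (-80)²) + 975) = 1/((43 + 6400) + 975) = 1/(6443 + 975) = 1/7418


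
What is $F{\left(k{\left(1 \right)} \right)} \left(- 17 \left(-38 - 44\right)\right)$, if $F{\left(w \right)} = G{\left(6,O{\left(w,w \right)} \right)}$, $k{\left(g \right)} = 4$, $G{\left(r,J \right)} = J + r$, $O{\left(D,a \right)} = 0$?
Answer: $8364$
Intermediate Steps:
$F{\left(w \right)} = 6$ ($F{\left(w \right)} = 0 + 6 = 6$)
$F{\left(k{\left(1 \right)} \right)} \left(- 17 \left(-38 - 44\right)\right) = 6 \left(- 17 \left(-38 - 44\right)\right) = 6 \left(\left(-17\right) \left(-82\right)\right) = 6 \cdot 1394 = 8364$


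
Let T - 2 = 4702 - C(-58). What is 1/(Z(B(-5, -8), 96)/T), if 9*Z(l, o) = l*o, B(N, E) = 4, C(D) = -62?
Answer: 7149/64 ≈ 111.70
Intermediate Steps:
T = 4766 (T = 2 + (4702 - 1*(-62)) = 2 + (4702 + 62) = 2 + 4764 = 4766)
Z(l, o) = l*o/9 (Z(l, o) = (l*o)/9 = l*o/9)
1/(Z(B(-5, -8), 96)/T) = 1/(((⅑)*4*96)/4766) = 1/((128/3)*(1/4766)) = 1/(64/7149) = 7149/64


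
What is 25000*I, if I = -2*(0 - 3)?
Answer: 150000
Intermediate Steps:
I = 6 (I = -2*(-3) = 6)
25000*I = 25000*6 = 150000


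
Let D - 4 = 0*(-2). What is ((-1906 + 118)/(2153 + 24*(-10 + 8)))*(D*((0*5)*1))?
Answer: 0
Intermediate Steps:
D = 4 (D = 4 + 0*(-2) = 4 + 0 = 4)
((-1906 + 118)/(2153 + 24*(-10 + 8)))*(D*((0*5)*1)) = ((-1906 + 118)/(2153 + 24*(-10 + 8)))*(4*((0*5)*1)) = (-1788/(2153 + 24*(-2)))*(4*(0*1)) = (-1788/(2153 - 48))*(4*0) = -1788/2105*0 = 0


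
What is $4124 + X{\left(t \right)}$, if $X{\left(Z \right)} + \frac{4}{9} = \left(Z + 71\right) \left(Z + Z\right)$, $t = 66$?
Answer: $\frac{199868}{9} \approx 22208.0$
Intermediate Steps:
$X{\left(Z \right)} = - \frac{4}{9} + 2 Z \left(71 + Z\right)$ ($X{\left(Z \right)} = - \frac{4}{9} + \left(Z + 71\right) \left(Z + Z\right) = - \frac{4}{9} + \left(71 + Z\right) 2 Z = - \frac{4}{9} + 2 Z \left(71 + Z\right)$)
$4124 + X{\left(t \right)} = 4124 + \left(- \frac{4}{9} + 2 \cdot 66^{2} + 142 \cdot 66\right) = 4124 + \left(- \frac{4}{9} + 2 \cdot 4356 + 9372\right) = 4124 + \left(- \frac{4}{9} + 8712 + 9372\right) = 4124 + \frac{162752}{9} = \frac{199868}{9}$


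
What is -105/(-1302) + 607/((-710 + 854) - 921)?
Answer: -33749/48174 ≈ -0.70056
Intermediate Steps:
-105/(-1302) + 607/((-710 + 854) - 921) = -105*(-1/1302) + 607/(144 - 921) = 5/62 + 607/(-777) = 5/62 + 607*(-1/777) = 5/62 - 607/777 = -33749/48174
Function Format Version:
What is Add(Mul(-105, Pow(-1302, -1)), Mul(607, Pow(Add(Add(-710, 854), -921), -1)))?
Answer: Rational(-33749, 48174) ≈ -0.70056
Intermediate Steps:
Add(Mul(-105, Pow(-1302, -1)), Mul(607, Pow(Add(Add(-710, 854), -921), -1))) = Add(Mul(-105, Rational(-1, 1302)), Mul(607, Pow(Add(144, -921), -1))) = Add(Rational(5, 62), Mul(607, Pow(-777, -1))) = Add(Rational(5, 62), Mul(607, Rational(-1, 777))) = Add(Rational(5, 62), Rational(-607, 777)) = Rational(-33749, 48174)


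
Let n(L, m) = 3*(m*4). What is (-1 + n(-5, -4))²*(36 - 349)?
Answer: -751513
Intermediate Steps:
n(L, m) = 12*m (n(L, m) = 3*(4*m) = 12*m)
(-1 + n(-5, -4))²*(36 - 349) = (-1 + 12*(-4))²*(36 - 349) = (-1 - 48)²*(-313) = (-49)²*(-313) = 2401*(-313) = -751513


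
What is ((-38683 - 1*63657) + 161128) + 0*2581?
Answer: 58788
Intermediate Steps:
((-38683 - 1*63657) + 161128) + 0*2581 = ((-38683 - 63657) + 161128) + 0 = (-102340 + 161128) + 0 = 58788 + 0 = 58788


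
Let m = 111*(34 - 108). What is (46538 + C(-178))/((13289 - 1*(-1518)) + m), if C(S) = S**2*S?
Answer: -5593214/6593 ≈ -848.36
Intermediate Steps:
m = -8214 (m = 111*(-74) = -8214)
C(S) = S**3
(46538 + C(-178))/((13289 - 1*(-1518)) + m) = (46538 + (-178)**3)/((13289 - 1*(-1518)) - 8214) = (46538 - 5639752)/((13289 + 1518) - 8214) = -5593214/(14807 - 8214) = -5593214/6593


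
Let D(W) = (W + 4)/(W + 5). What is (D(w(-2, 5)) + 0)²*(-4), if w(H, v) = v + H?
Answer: -49/16 ≈ -3.0625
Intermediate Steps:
w(H, v) = H + v
D(W) = (4 + W)/(5 + W)
(D(w(-2, 5)) + 0)²*(-4) = ((4 + (-2 + 5))/(5 + (-2 + 5)) + 0)²*(-4) = ((4 + 3)/(5 + 3) + 0)²*(-4) = (7/8 + 0)²*(-4) = (7/8)²*(-4) = (49/64)*(-4) = -49/16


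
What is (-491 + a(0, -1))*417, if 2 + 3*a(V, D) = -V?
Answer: -205025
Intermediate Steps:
a(V, D) = -⅔ - V/3 (a(V, D) = -⅔ + (-V)/3 = -⅔ - V/3)
(-491 + a(0, -1))*417 = (-491 + (-⅔ - ⅓*0))*417 = (-491 + (-⅔ + 0))*417 = (-491 - ⅔)*417 = -1475/3*417 = -205025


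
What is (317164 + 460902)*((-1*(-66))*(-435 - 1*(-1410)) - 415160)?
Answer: -272953333460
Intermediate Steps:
(317164 + 460902)*((-1*(-66))*(-435 - 1*(-1410)) - 415160) = 778066*(66*(-435 + 1410) - 415160) = 778066*(66*975 - 415160) = 778066*(64350 - 415160) = 778066*(-350810) = -272953333460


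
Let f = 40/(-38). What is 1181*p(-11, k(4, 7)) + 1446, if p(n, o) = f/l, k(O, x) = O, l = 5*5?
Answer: 132646/95 ≈ 1396.3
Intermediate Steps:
l = 25
f = -20/19 (f = 40*(-1/38) = -20/19 ≈ -1.0526)
p(n, o) = -4/95 (p(n, o) = -20/19/25 = -20/19*1/25 = -4/95)
1181*p(-11, k(4, 7)) + 1446 = 1181*(-4/95) + 1446 = -4724/95 + 1446 = 132646/95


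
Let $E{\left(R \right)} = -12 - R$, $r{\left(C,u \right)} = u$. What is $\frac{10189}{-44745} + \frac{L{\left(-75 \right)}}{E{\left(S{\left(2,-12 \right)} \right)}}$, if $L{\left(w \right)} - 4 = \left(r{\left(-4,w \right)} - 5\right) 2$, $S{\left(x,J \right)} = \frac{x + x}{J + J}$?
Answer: $\frac{41157901}{3176895} \approx 12.955$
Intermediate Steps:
$S{\left(x,J \right)} = \frac{x}{J}$ ($S{\left(x,J \right)} = \frac{2 x}{2 J} = 2 x \frac{1}{2 J} = \frac{x}{J}$)
$L{\left(w \right)} = -6 + 2 w$ ($L{\left(w \right)} = 4 + \left(w - 5\right) 2 = 4 + \left(-5 + w\right) 2 = 4 + \left(-10 + 2 w\right) = -6 + 2 w$)
$\frac{10189}{-44745} + \frac{L{\left(-75 \right)}}{E{\left(S{\left(2,-12 \right)} \right)}} = \frac{10189}{-44745} + \frac{-6 + 2 \left(-75\right)}{-12 - \frac{2}{-12}} = 10189 \left(- \frac{1}{44745}\right) + \frac{-6 - 150}{-12 - 2 \left(- \frac{1}{12}\right)} = - \frac{10189}{44745} - \frac{156}{-12 - - \frac{1}{6}} = - \frac{10189}{44745} - \frac{156}{-12 + \frac{1}{6}} = - \frac{10189}{44745} - \frac{156}{- \frac{71}{6}} = - \frac{10189}{44745} - - \frac{936}{71} = - \frac{10189}{44745} + \frac{936}{71} = \frac{41157901}{3176895}$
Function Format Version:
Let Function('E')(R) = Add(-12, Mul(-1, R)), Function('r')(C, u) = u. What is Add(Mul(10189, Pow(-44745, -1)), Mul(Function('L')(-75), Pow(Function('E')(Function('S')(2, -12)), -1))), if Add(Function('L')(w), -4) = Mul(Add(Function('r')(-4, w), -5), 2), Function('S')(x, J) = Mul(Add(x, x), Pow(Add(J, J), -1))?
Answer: Rational(41157901, 3176895) ≈ 12.955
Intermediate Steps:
Function('S')(x, J) = Mul(x, Pow(J, -1)) (Function('S')(x, J) = Mul(Mul(2, x), Pow(Mul(2, J), -1)) = Mul(Mul(2, x), Mul(Rational(1, 2), Pow(J, -1))) = Mul(x, Pow(J, -1)))
Function('L')(w) = Add(-6, Mul(2, w)) (Function('L')(w) = Add(4, Mul(Add(w, -5), 2)) = Add(4, Mul(Add(-5, w), 2)) = Add(4, Add(-10, Mul(2, w))) = Add(-6, Mul(2, w)))
Add(Mul(10189, Pow(-44745, -1)), Mul(Function('L')(-75), Pow(Function('E')(Function('S')(2, -12)), -1))) = Add(Mul(10189, Pow(-44745, -1)), Mul(Add(-6, Mul(2, -75)), Pow(Add(-12, Mul(-1, Mul(2, Pow(-12, -1)))), -1))) = Add(Mul(10189, Rational(-1, 44745)), Mul(Add(-6, -150), Pow(Add(-12, Mul(-1, Mul(2, Rational(-1, 12)))), -1))) = Add(Rational(-10189, 44745), Mul(-156, Pow(Add(-12, Mul(-1, Rational(-1, 6))), -1))) = Add(Rational(-10189, 44745), Mul(-156, Pow(Add(-12, Rational(1, 6)), -1))) = Add(Rational(-10189, 44745), Mul(-156, Pow(Rational(-71, 6), -1))) = Add(Rational(-10189, 44745), Mul(-156, Rational(-6, 71))) = Add(Rational(-10189, 44745), Rational(936, 71)) = Rational(41157901, 3176895)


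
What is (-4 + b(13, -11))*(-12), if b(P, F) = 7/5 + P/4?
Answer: -39/5 ≈ -7.8000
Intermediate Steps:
b(P, F) = 7/5 + P/4 (b(P, F) = 7*(1/5) + P*(1/4) = 7/5 + P/4)
(-4 + b(13, -11))*(-12) = (-4 + (7/5 + (1/4)*13))*(-12) = (-4 + (7/5 + 13/4))*(-12) = (-4 + 93/20)*(-12) = (13/20)*(-12) = -39/5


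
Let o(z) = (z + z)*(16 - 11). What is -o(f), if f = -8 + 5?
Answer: 30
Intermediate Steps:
f = -3
o(z) = 10*z (o(z) = (2*z)*5 = 10*z)
-o(f) = -10*(-3) = -1*(-30) = 30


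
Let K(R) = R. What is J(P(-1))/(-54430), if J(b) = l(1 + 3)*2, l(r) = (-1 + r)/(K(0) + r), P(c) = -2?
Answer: -3/108860 ≈ -2.7558e-5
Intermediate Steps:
l(r) = (-1 + r)/r (l(r) = (-1 + r)/(0 + r) = (-1 + r)/r)
J(b) = 3/2 (J(b) = ((-1 + (1 + 3))/(1 + 3))*2 = ((-1 + 4)/4)*2 = ((¼)*3)*2 = (¾)*2 = 3/2)
J(P(-1))/(-54430) = (3/2)/(-54430) = (3/2)*(-1/54430) = -3/108860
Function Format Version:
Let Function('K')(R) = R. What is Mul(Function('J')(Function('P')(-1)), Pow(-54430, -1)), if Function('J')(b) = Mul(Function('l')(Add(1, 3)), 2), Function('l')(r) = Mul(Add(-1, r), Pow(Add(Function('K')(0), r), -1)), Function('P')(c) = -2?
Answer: Rational(-3, 108860) ≈ -2.7558e-5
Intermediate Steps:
Function('l')(r) = Mul(Pow(r, -1), Add(-1, r)) (Function('l')(r) = Mul(Add(-1, r), Pow(Add(0, r), -1)) = Mul(Add(-1, r), Pow(r, -1)) = Mul(Pow(r, -1), Add(-1, r)))
Function('J')(b) = Rational(3, 2) (Function('J')(b) = Mul(Mul(Pow(Add(1, 3), -1), Add(-1, Add(1, 3))), 2) = Mul(Mul(Pow(4, -1), Add(-1, 4)), 2) = Mul(Mul(Rational(1, 4), 3), 2) = Mul(Rational(3, 4), 2) = Rational(3, 2))
Mul(Function('J')(Function('P')(-1)), Pow(-54430, -1)) = Mul(Rational(3, 2), Pow(-54430, -1)) = Mul(Rational(3, 2), Rational(-1, 54430)) = Rational(-3, 108860)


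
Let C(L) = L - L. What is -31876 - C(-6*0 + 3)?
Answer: -31876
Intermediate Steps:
C(L) = 0
-31876 - C(-6*0 + 3) = -31876 - 1*0 = -31876 + 0 = -31876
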